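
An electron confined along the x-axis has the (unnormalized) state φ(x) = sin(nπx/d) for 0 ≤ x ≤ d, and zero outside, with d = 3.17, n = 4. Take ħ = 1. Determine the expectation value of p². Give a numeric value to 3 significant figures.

15.7

p² φ = −ħ² d²φ/dx²; ⟨p²⟩ = −ħ² ∫ φ*·φ'' dx / ∫|φ|² dx.
d/dx sin(nπx/d) = (nπ/d)·cos(nπx/d) and d²/dx² sin(nπx/d) = −(nπ/d)²·sin(nπx/d); on 0 ≤ x ≤ d, ∫sin²(nπx/d) dx = d/2 and ∫sin(nπx/d)·cos(nπx/d) dx = 0.
State is unnormalized: ∫|φ|² dx = 1.5850, and ∫φ*·(−ħ² φ'') dx = 24.908, so ⟨p²⟩ = 24.908 / 1.5850.
⟨p²⟩ = 15.715.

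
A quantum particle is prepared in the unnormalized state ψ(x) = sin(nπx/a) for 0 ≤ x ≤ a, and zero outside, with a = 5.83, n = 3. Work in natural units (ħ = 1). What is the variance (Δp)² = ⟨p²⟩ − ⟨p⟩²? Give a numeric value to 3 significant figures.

2.61

Compute ⟨p⟩ and ⟨p²⟩ separately; (Δp)² = ⟨p²⟩ − ⟨p⟩².
d/dx sin(nπx/a) = (nπ/a)·cos(nπx/a) and d²/dx² sin(nπx/a) = −(nπ/a)²·sin(nπx/a); on 0 ≤ x ≤ a, ∫sin²(nπx/a) dx = a/2 and ∫sin(nπx/a)·cos(nπx/a) dx = 0.
Normalization: ∫|ψ|² dx = 2.9150.
⟨p⟩ = 0.0000 and ⟨p²⟩ = 2.6134.
(Δp)² = 2.6134 − (0.0000)² = 2.6134.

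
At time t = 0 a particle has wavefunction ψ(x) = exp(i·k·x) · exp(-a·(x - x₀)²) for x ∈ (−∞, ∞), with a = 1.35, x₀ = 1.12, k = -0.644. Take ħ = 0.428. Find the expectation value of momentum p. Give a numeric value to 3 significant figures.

-0.276

p ψ = −iħ dψ/dx; then ⟨p⟩ = ∫ ψ*·(pψ) dx / ∫|ψ|² dx.
Gaussian moments (u = x − x₀): ∫u^(2j)·e^(−2au²) du = (2j−1)!!/(4a)^j · √(π/(2a)), odd powers integrate to 0; here √(π/(2a)) = 1.0787. Derivatives: ψ′ = (ik − 2au)·ψ, ψ″ = ((ik − 2au)² − 2a)·ψ; the odd-in-u pieces drop out.
State is unnormalized: ∫|ψ|² dx = 1.0787, and ∫ψ*·(−iħ ψ') dx = -0.29732, so ⟨p⟩ = -0.29732 / 1.0787.
⟨p⟩ = -0.27563.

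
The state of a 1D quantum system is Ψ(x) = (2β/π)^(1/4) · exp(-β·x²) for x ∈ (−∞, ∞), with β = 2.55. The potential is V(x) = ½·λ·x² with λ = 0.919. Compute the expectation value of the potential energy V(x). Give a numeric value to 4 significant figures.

⟨V⟩ = ∫ V(x)·|Ψ|² dx.
Gaussian moments: ∫x^(2j)·e^(−2βx²) dx = (2j−1)!!/(4β)^j · √(π/(2β)), odd powers integrate to 0; here √(π/(2β)) = 0.78486.
⟨V⟩ = 0.045049.

0.04505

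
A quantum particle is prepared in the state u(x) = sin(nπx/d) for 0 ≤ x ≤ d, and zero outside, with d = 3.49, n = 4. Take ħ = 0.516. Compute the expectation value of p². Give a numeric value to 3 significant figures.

p² u = −ħ² d²u/dx²; ⟨p²⟩ = −ħ² ∫ u*·u'' dx / ∫|u|² dx.
d/dx sin(nπx/d) = (nπ/d)·cos(nπx/d) and d²/dx² sin(nπx/d) = −(nπ/d)²·sin(nπx/d); on 0 ≤ x ≤ d, ∫sin²(nπx/d) dx = d/2 and ∫sin(nπx/d)·cos(nπx/d) dx = 0.
State is unnormalized: ∫|u|² dx = 1.7450, and ∫u*·(−ħ² u'') dx = 6.0237, so ⟨p²⟩ = 6.0237 / 1.7450.
⟨p²⟩ = 3.4520.

3.45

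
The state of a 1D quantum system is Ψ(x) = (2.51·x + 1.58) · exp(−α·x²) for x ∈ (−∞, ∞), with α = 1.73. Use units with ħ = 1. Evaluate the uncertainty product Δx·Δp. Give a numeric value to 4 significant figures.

Δx = √(⟨x²⟩−⟨x⟩²), Δp = √(⟨p²⟩−⟨p⟩²).
Expand each integrand as polynomial × e^(−2αx²) and use ∫x^(2j)·e^(−2αx²) dx = (2j−1)!!/(4α)^j · √(π/(2α)), odd powers → 0; here √(π/(2α)) = 0.95288. Differentiate with the product rule, d/dx e^(−αx²) = −2αx·e^(−αx²).
Normalization: ∫|Ψ|² dx = 3.2463.
⟨x⟩ = 0.33644, ⟨x²⟩ = 0.22174 ⇒ Δx = 0.32947.
⟨p⟩ = 0.0000, ⟨p²⟩ = 2.6546 ⇒ Δp = 1.6293.
Δx·Δp = 0.53681.

0.5368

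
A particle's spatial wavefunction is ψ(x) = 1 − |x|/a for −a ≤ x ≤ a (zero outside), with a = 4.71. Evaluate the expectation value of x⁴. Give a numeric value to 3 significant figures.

14.1

⟨x⁴⟩ = ∫ x⁴·|ψ|² dx / ∫|ψ|² dx (integrals over the domain).
ψ is even, so ∫ over [−a, a] = 2∫₀ᵃ with ψ = 1 − x/a there: ∫₀ᵃ (1 − x/a)² dx = a/3, ∫₀ᵃ x²(1 − x/a)² dx = a³/30, ∫₀ᵃ x⁴(1 − x/a)² dx = a⁵/105.
State is unnormalized: ∫|ψ|² dx = 3.1400, and ∫ψ*·x⁴·ψ dx = 44.151, so ⟨x⁴⟩ = 44.151 / 3.1400.
⟨x⁴⟩ = 14.061.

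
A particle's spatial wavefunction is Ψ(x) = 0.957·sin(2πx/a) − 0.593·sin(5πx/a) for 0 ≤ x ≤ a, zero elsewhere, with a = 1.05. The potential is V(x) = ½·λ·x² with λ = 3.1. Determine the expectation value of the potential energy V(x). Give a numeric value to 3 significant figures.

⟨V⟩ = ∫ V(x)·|Ψ|² dx / ∫|Ψ|² dx.
On 0 ≤ x ≤ a (j ≠ l): ∫sin²(jπx/a) dx = a/2, ∫sin(jπx/a)·sin(lπx/a) dx = 0; diagonal moments ∫x·sin²(jπx/a) dx = a²/4, ∫x²·sin²(jπx/a) dx = a³·(1/6 − 1/(4j²π²)); cross terms ∫x·sin(jπx/a)·sin(lπx/a) dx = 0 for j + l even and −4jla²/(π²(j² − l²)²) for j + l odd, ∫x²·sin(jπx/a)·sin(lπx/a) dx = (−1)^(j+l)·4jla³/(π²(j² − l²)²); higher powers the same way via product-to-sum and parts.
State is unnormalized: ∫|Ψ|² dx = 0.66544, and ∫Ψ*·V(x)·Ψ dx = 0.38672, so ⟨V⟩ = 0.38672 / 0.66544.
⟨V⟩ = 0.58115.

0.581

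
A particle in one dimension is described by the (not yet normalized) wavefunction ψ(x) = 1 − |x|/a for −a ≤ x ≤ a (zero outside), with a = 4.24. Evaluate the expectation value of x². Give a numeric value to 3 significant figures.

⟨x²⟩ = ∫ x²·|ψ|² dx / ∫|ψ|² dx (integrals over the domain).
ψ is even, so ∫ over [−a, a] = 2∫₀ᵃ with ψ = 1 − x/a there: ∫₀ᵃ (1 − x/a)² dx = a/3, ∫₀ᵃ x²(1 − x/a)² dx = a³/30, ∫₀ᵃ x⁴(1 − x/a)² dx = a⁵/105.
State is unnormalized: ∫|ψ|² dx = 2.8267, and ∫ψ*·x²·ψ dx = 5.0817, so ⟨x²⟩ = 5.0817 / 2.8267.
⟨x²⟩ = 1.7978.

1.80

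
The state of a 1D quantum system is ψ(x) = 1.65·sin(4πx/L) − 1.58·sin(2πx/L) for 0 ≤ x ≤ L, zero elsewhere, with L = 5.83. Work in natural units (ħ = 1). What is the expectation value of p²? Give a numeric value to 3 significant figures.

2.98

p² ψ = −ħ² d²ψ/dx²; ⟨p²⟩ = −ħ² ∫ ψ*·ψ'' dx / ∫|ψ|² dx.
d²/dx² sin(jπx/L) = −(jπ/L)²·sin(jπx/L); on 0 ≤ x ≤ L, ∫sin²(jπx/L) dx = L/2 and ∫sin(jπx/L)·sin(lπx/L) dx = 0 for j ≠ l, so only diagonal terms survive in ∫|ψ|² and ∫ψ·ψ″; ∫ψ·ψ′ dx = [ψ²/2] between the walls = 0.
State is unnormalized: ∫|ψ|² dx = 15.213, and ∫ψ*·(−ħ² ψ'') dx = 45.324, so ⟨p²⟩ = 45.324 / 15.213.
⟨p²⟩ = 2.9793.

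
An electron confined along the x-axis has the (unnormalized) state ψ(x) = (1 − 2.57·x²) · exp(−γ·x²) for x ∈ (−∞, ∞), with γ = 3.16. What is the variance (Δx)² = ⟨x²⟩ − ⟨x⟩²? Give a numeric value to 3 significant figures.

Compute ⟨x⟩ and ⟨x²⟩ separately, then (Δx)² = ⟨x²⟩ − ⟨x⟩².
Expand each integrand as polynomial × e^(−2γx²) and use ∫x^(2j)·e^(−2γx²) dx = (2j−1)!!/(4γ)^j · √(π/(2γ)), odd powers → 0; here √(π/(2γ)) = 0.70504.
Normalization: ∫|ψ|² dx = 0.50578.
⟨x⟩ = 0.0000 and ⟨x²⟩ = 0.044131.
(Δx)² = 0.044131 − (0.0000)² = 0.044131.

0.0441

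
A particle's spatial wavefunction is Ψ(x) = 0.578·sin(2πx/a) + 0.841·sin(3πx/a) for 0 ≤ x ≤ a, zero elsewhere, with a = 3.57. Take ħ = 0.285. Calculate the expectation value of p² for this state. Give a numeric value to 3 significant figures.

0.465

p² Ψ = −ħ² d²Ψ/dx²; ⟨p²⟩ = −ħ² ∫ Ψ*·Ψ'' dx / ∫|Ψ|² dx.
d²/dx² sin(jπx/a) = −(jπ/a)²·sin(jπx/a); on 0 ≤ x ≤ a, ∫sin²(jπx/a) dx = a/2 and ∫sin(jπx/a)·sin(lπx/a) dx = 0 for j ≠ l, so only diagonal terms survive in ∫|Ψ|² and ∫Ψ·Ψ″; ∫Ψ·Ψ′ dx = [Ψ²/2] between the walls = 0.
State is unnormalized: ∫|Ψ|² dx = 1.8588, and ∫Ψ*·(−ħ² Ψ'') dx = 0.86474, so ⟨p²⟩ = 0.86474 / 1.8588.
⟨p²⟩ = 0.46521.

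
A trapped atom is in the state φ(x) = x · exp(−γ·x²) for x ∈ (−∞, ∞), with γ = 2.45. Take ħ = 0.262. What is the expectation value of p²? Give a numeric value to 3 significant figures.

p² φ = −ħ² d²φ/dx²; ⟨p²⟩ = −ħ² ∫ φ*·φ'' dx / ∫|φ|² dx.
Expand each integrand as polynomial × e^(−2γx²) and use ∫x^(2j)·e^(−2γx²) dx = (2j−1)!!/(4γ)^j · √(π/(2γ)), odd powers → 0; here √(π/(2γ)) = 0.80071. Differentiate with the product rule, d/dx e^(−γx²) = −2γx·e^(−γx²).
State is unnormalized: ∫|φ|² dx = 0.081705, and ∫φ*·(−ħ² φ'') dx = 0.041223, so ⟨p²⟩ = 0.041223 / 0.081705.
⟨p²⟩ = 0.50453.

0.505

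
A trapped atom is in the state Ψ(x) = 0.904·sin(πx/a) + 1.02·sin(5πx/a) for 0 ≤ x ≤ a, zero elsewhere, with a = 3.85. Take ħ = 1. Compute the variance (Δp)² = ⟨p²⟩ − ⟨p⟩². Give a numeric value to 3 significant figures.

9.62

Compute ⟨p⟩ and ⟨p²⟩ separately; (Δp)² = ⟨p²⟩ − ⟨p⟩².
d²/dx² sin(jπx/a) = −(jπ/a)²·sin(jπx/a); on 0 ≤ x ≤ a, ∫sin²(jπx/a) dx = a/2 and ∫sin(jπx/a)·sin(lπx/a) dx = 0 for j ≠ l, so only diagonal terms survive in ∫|Ψ|² and ∫Ψ·Ψ″; ∫Ψ·Ψ′ dx = [Ψ²/2] between the walls = 0.
Normalization: ∫|Ψ|² dx = 3.5759.
⟨p⟩ = 0.0000 and ⟨p²⟩ = 9.6161.
(Δp)² = 9.6161 − (0.0000)² = 9.6161.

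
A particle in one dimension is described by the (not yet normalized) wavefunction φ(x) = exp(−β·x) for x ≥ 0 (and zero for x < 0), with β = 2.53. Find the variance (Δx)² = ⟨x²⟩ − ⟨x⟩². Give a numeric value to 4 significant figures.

Compute ⟨x⟩ and ⟨x²⟩ separately, then (Δx)² = ⟨x²⟩ − ⟨x⟩².
Every integrand reduces to terms xʲ·e^(−2βx) on [0, ∞); use ∫₀^∞ xʲ·e^(−2βx) dx = j!/(2β)^(j+1).
Normalization: ∫|φ|² dx = 0.19763.
⟨x⟩ = 0.19763 and ⟨x²⟩ = 0.078114.
(Δx)² = 0.078114 − (0.19763)² = 0.039057.

0.03906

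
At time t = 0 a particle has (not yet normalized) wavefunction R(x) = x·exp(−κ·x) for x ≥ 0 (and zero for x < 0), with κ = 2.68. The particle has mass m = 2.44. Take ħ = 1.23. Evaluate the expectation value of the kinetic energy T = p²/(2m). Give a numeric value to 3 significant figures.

2.23

T = −(ħ²/2m) d²/dx², so ⟨T⟩ = −(ħ²/2m) ∫ R*·R'' dx / ∫|R|² dx; with m = 2.44.
Differentiate x·exp(−κ·x) with the product rule; every integrand then reduces to terms xʲ·e^(−2κx) on [0, ∞), with ∫₀^∞ xʲ·e^(−2κx) dx = j!/(2κ)^(j+1).
State is unnormalized: ∫|R|² dx = 0.012988, and ∫R*·(−ħ²/2m · R'') dx = 0.028920, so ⟨T⟩ = 0.028920 / 0.012988.
⟨T⟩ = 2.2267.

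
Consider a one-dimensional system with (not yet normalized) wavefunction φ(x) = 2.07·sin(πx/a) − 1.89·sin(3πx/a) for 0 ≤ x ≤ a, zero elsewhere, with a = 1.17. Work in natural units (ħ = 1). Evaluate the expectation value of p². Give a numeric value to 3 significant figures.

p² φ = −ħ² d²φ/dx²; ⟨p²⟩ = −ħ² ∫ φ*·φ'' dx / ∫|φ|² dx.
d²/dx² sin(jπx/a) = −(jπ/a)²·sin(jπx/a); on 0 ≤ x ≤ a, ∫sin²(jπx/a) dx = a/2 and ∫sin(jπx/a)·sin(lπx/a) dx = 0 for j ≠ l, so only diagonal terms survive in ∫|φ|² and ∫φ·φ″; ∫φ·φ′ dx = [φ²/2] between the walls = 0.
State is unnormalized: ∫|φ|² dx = 4.5963, and ∫φ*·(−ħ² φ'') dx = 153.67, so ⟨p²⟩ = 153.67 / 4.5963.
⟨p²⟩ = 33.433.

33.4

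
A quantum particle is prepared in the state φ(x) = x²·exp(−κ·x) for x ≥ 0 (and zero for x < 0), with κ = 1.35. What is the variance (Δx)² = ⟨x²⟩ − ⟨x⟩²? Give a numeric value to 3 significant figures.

0.686

Compute ⟨x⟩ and ⟨x²⟩ separately, then (Δx)² = ⟨x²⟩ − ⟨x⟩².
Every integrand reduces to terms xʲ·e^(−2κx) on [0, ∞); use ∫₀^∞ xʲ·e^(−2κx) dx = j!/(2κ)^(j+1).
Normalization: ∫|φ|² dx = 0.16726.
⟨x⟩ = 1.8519 and ⟨x²⟩ = 4.1152.
(Δx)² = 4.1152 − (1.8519)² = 0.68587.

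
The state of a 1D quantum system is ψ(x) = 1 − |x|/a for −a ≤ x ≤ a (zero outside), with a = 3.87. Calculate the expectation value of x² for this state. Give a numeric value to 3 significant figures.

⟨x²⟩ = ∫ x²·|ψ|² dx / ∫|ψ|² dx (integrals over the domain).
ψ is even, so ∫ over [−a, a] = 2∫₀ᵃ with ψ = 1 − x/a there: ∫₀ᵃ (1 − x/a)² dx = a/3, ∫₀ᵃ x²(1 − x/a)² dx = a³/30, ∫₀ᵃ x⁴(1 − x/a)² dx = a⁵/105.
State is unnormalized: ∫|ψ|² dx = 2.5800, and ∫ψ*·x²·ψ dx = 3.8640, so ⟨x²⟩ = 3.8640 / 2.5800.
⟨x²⟩ = 1.4977.

1.50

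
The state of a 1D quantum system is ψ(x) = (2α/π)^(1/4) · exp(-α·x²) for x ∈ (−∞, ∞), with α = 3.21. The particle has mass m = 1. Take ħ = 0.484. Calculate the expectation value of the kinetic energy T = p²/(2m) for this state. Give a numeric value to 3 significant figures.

0.376

T = −(ħ²/2m) d²/dx², so ⟨T⟩ = −(ħ²/2m) ∫ ψ*·ψ'' dx; with m = 1.
Gaussian moments: ∫x^(2j)·e^(−2αx²) dx = (2j−1)!!/(4α)^j · √(π/(2α)), odd powers integrate to 0; here √(π/(2α)) = 0.69953. Derivatives: d/dx e^(−αx²) = −2αx·e^(−αx²), d²/dx² e^(−αx²) = (4α²x² − 2α)·e^(−αx²).
⟨T⟩ = 0.37598.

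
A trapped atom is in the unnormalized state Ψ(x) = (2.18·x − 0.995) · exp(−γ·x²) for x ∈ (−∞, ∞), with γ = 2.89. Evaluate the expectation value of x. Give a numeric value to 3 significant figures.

-0.268

⟨x⟩ = ∫ x·|Ψ|² dx / ∫|Ψ|² dx (integrals over the domain).
Expand each integrand as polynomial × e^(−2γx²) and use ∫x^(2j)·e^(−2γx²) dx = (2j−1)!!/(4γ)^j · √(π/(2γ)), odd powers → 0; here √(π/(2γ)) = 0.73724.
State is unnormalized: ∫|Ψ|² dx = 1.0330, and ∫Ψ*·x·Ψ dx = -0.27667, so ⟨x⟩ = -0.27667 / 1.0330.
⟨x⟩ = -0.26784.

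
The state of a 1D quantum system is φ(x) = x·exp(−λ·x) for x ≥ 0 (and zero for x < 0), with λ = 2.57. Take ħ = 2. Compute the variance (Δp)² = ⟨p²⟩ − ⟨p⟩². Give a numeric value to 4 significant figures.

Compute ⟨p⟩ and ⟨p²⟩ separately; (Δp)² = ⟨p²⟩ − ⟨p⟩².
Differentiate x·exp(−λ·x) with the product rule; every integrand then reduces to terms xʲ·e^(−2λx) on [0, ∞), with ∫₀^∞ xʲ·e^(−2λx) dx = j!/(2λ)^(j+1).
Normalization: ∫|φ|² dx = 0.014728.
⟨p⟩ = 0.0000 and ⟨p²⟩ = 26.420.
(Δp)² = 26.420 − (0.0000)² = 26.420.

26.42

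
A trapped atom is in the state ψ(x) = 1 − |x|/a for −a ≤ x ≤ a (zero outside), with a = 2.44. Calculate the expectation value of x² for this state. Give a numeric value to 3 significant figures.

0.595

⟨x²⟩ = ∫ x²·|ψ|² dx / ∫|ψ|² dx (integrals over the domain).
ψ is even, so ∫ over [−a, a] = 2∫₀ᵃ with ψ = 1 − x/a there: ∫₀ᵃ (1 − x/a)² dx = a/3, ∫₀ᵃ x²(1 − x/a)² dx = a³/30, ∫₀ᵃ x⁴(1 − x/a)² dx = a⁵/105.
State is unnormalized: ∫|ψ|² dx = 1.6267, and ∫ψ*·x²·ψ dx = 0.96845, so ⟨x²⟩ = 0.96845 / 1.6267.
⟨x²⟩ = 0.59536.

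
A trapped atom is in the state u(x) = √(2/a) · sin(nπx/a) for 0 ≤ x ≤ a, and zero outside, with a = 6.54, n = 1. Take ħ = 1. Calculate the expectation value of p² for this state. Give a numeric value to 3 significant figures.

0.231

p² u = −ħ² d²u/dx²; ⟨p²⟩ = −ħ² ∫ u*·u'' dx.
d/dx sin(nπx/a) = (nπ/a)·cos(nπx/a) and d²/dx² sin(nπx/a) = −(nπ/a)²·sin(nπx/a); on 0 ≤ x ≤ a, ∫sin²(nπx/a) dx = a/2 and ∫sin(nπx/a)·cos(nπx/a) dx = 0.
⟨p²⟩ = 0.23075.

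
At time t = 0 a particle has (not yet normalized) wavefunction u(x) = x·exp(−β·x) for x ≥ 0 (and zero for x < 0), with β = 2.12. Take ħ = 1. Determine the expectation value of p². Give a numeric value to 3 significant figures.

4.49

p² u = −ħ² d²u/dx²; ⟨p²⟩ = −ħ² ∫ u*·u'' dx / ∫|u|² dx.
Differentiate x·exp(−β·x) with the product rule; every integrand then reduces to terms xʲ·e^(−2βx) on [0, ∞), with ∫₀^∞ xʲ·e^(−2βx) dx = j!/(2β)^(j+1).
State is unnormalized: ∫|u|² dx = 0.026238, and ∫u*·(−ħ² u'') dx = 0.11792, so ⟨p²⟩ = 0.11792 / 0.026238.
⟨p²⟩ = 4.4944.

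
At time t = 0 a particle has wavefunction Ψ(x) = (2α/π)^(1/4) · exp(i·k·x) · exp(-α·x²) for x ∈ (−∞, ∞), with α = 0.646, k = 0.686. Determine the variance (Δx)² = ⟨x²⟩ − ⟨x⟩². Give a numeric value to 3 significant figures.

0.387

Compute ⟨x⟩ and ⟨x²⟩ separately, then (Δx)² = ⟨x²⟩ − ⟨x⟩².
Gaussian moments: ∫x^(2j)·e^(−2αx²) dx = (2j−1)!!/(4α)^j · √(π/(2α)), odd powers integrate to 0; here √(π/(2α)) = 1.5594.
⟨x⟩ = 0.0000 and ⟨x²⟩ = 0.38700.
(Δx)² = 0.38700 − (0.0000)² = 0.38700.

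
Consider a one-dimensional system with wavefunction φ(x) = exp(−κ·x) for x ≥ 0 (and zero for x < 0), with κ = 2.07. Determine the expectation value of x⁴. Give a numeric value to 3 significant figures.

⟨x⁴⟩ = ∫ x⁴·|φ|² dx / ∫|φ|² dx (integrals over the domain).
Every integrand reduces to terms xʲ·e^(−2κx) on [0, ∞); use ∫₀^∞ xʲ·e^(−2κx) dx = j!/(2κ)^(j+1).
State is unnormalized: ∫|φ|² dx = 0.24155, and ∫φ*·x⁴·φ dx = 0.019734, so ⟨x⁴⟩ = 0.019734 / 0.24155.
⟨x⁴⟩ = 0.081698.

0.0817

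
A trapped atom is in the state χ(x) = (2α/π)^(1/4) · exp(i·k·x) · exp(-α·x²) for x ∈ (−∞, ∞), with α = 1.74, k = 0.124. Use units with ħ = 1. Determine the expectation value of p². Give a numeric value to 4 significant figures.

1.755

p² χ = −ħ² d²χ/dx²; ⟨p²⟩ = −ħ² ∫ χ*·χ'' dx.
Gaussian moments: ∫x^(2j)·e^(−2αx²) dx = (2j−1)!!/(4α)^j · √(π/(2α)), odd powers integrate to 0; here √(π/(2α)) = 0.95013. Derivatives: χ′ = (ik − 2αx)·χ, χ″ = ((ik − 2αx)² − 2α)·χ; the odd-in-x pieces drop out.
⟨p²⟩ = 1.7554.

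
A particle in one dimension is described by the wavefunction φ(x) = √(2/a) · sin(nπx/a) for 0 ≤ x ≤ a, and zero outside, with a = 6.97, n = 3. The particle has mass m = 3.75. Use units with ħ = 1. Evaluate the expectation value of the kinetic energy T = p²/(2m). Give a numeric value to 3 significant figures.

0.244

T = −(ħ²/2m) d²/dx², so ⟨T⟩ = −(ħ²/2m) ∫ φ*·φ'' dx; with m = 3.75.
d/dx sin(nπx/a) = (nπ/a)·cos(nπx/a) and d²/dx² sin(nπx/a) = −(nπ/a)²·sin(nπx/a); on 0 ≤ x ≤ a, ∫sin²(nπx/a) dx = a/2 and ∫sin(nπx/a)·cos(nπx/a) dx = 0.
⟨T⟩ = 0.24379.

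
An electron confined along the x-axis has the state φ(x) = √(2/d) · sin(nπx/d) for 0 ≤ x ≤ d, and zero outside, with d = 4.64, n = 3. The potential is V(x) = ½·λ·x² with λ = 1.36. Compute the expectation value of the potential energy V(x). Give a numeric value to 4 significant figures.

⟨V⟩ = ∫ V(x)·|φ|² dx.
With sin²θ = (1 − cos2θ)/2 on 0 ≤ x ≤ d: ∫sin²(nπx/d) dx = d/2, ∫x·sin²(nπx/d) dx = d²/4, ∫x²·sin²(nπx/d) dx = d³·(1/6 − 1/(4n²π²)); higher powers xᵏ the same way, integrating xᵏ·cos(2nπx/d) by parts.
⟨V⟩ = 4.7976.

4.798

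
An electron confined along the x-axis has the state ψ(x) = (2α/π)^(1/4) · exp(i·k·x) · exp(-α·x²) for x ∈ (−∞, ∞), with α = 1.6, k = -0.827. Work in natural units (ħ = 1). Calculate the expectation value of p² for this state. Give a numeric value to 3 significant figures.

p² ψ = −ħ² d²ψ/dx²; ⟨p²⟩ = −ħ² ∫ ψ*·ψ'' dx.
Gaussian moments: ∫x^(2j)·e^(−2αx²) dx = (2j−1)!!/(4α)^j · √(π/(2α)), odd powers integrate to 0; here √(π/(2α)) = 0.99083. Derivatives: ψ′ = (ik − 2αx)·ψ, ψ″ = ((ik − 2αx)² − 2α)·ψ; the odd-in-x pieces drop out.
⟨p²⟩ = 2.2839.

2.28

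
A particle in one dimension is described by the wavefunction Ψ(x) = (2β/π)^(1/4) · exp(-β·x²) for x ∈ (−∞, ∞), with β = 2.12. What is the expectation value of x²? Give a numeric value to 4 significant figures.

⟨x²⟩ = ∫ x²·|Ψ|² dx (integrals over the domain).
Gaussian moments: ∫x^(2j)·e^(−2βx²) dx = (2j−1)!!/(4β)^j · √(π/(2β)), odd powers integrate to 0; here √(π/(2β)) = 0.86078.
⟨x²⟩ = 0.11792.

0.1179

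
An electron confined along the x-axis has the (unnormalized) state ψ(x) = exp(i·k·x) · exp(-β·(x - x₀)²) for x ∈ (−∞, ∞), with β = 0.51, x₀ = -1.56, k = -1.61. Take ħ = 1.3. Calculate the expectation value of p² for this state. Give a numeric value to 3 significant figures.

p² ψ = −ħ² d²ψ/dx²; ⟨p²⟩ = −ħ² ∫ ψ*·ψ'' dx / ∫|ψ|² dx.
Gaussian moments (u = x − x₀): ∫u^(2j)·e^(−2βu²) du = (2j−1)!!/(4β)^j · √(π/(2β)), odd powers integrate to 0; here √(π/(2β)) = 1.7550. Derivatives: ψ′ = (ik − 2βu)·ψ, ψ″ = ((ik − 2βu)² − 2β)·ψ; the odd-in-u pieces drop out.
State is unnormalized: ∫|ψ|² dx = 1.7550, and ∫ψ*·(−ħ² ψ'') dx = 9.2006, so ⟨p²⟩ = 9.2006 / 1.7550.
⟨p²⟩ = 5.2425.

5.24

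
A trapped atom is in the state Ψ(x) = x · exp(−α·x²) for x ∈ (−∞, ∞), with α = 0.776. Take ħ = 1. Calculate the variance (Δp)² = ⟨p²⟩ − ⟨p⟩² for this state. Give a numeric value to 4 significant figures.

2.328

Compute ⟨p⟩ and ⟨p²⟩ separately; (Δp)² = ⟨p²⟩ − ⟨p⟩².
Expand each integrand as polynomial × e^(−2αx²) and use ∫x^(2j)·e^(−2αx²) dx = (2j−1)!!/(4α)^j · √(π/(2α)), odd powers → 0; here √(π/(2α)) = 1.4228. Differentiate with the product rule, d/dx e^(−αx²) = −2αx·e^(−αx²).
Normalization: ∫|Ψ|² dx = 0.45836.
⟨p⟩ = 0.0000 and ⟨p²⟩ = 2.3280.
(Δp)² = 2.3280 − (0.0000)² = 2.3280.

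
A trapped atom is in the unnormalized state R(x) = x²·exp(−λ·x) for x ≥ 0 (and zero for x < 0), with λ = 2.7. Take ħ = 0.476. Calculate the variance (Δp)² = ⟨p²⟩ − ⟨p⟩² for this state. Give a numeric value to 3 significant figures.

Compute ⟨p⟩ and ⟨p²⟩ separately; (Δp)² = ⟨p²⟩ − ⟨p⟩².
Differentiate x²·exp(−λ·x) with the product rule; every integrand then reduces to terms xʲ·e^(−2λx) on [0, ∞), with ∫₀^∞ xʲ·e^(−2λx) dx = j!/(2λ)^(j+1).
Normalization: ∫|R|² dx = 0.0052269.
⟨p⟩ = 0.0000 and ⟨p²⟩ = 0.55058.
(Δp)² = 0.55058 − (0.0000)² = 0.55058.

0.551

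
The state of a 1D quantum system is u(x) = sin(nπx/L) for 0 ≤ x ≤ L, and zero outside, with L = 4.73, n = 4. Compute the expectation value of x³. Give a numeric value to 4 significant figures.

⟨x³⟩ = ∫ x³·|u|² dx / ∫|u|² dx (integrals over the domain).
With sin²θ = (1 − cos2θ)/2 on 0 ≤ x ≤ L: ∫sin²(nπx/L) dx = L/2, ∫x·sin²(nπx/L) dx = L²/4, ∫x²·sin²(nπx/L) dx = L³·(1/6 − 1/(4n²π²)); higher powers xᵏ the same way, integrating xᵏ·cos(2nπx/L) by parts.
State is unnormalized: ∫|u|² dx = 2.3650, and ∫u*·x³·u dx = 61.380, so ⟨x³⟩ = 61.380 / 2.3650.
⟨x³⟩ = 25.953.

25.95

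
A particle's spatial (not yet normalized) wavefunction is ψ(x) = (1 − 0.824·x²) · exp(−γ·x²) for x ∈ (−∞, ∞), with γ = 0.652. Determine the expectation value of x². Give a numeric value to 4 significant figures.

⟨x²⟩ = ∫ x²·|ψ|² dx / ∫|ψ|² dx (integrals over the domain).
Expand each integrand as polynomial × e^(−2γx²) and use ∫x^(2j)·e^(−2γx²) dx = (2j−1)!!/(4γ)^j · √(π/(2γ)), odd powers → 0; here √(π/(2γ)) = 1.5522.
State is unnormalized: ∫|ψ|² dx = 1.0362, and ∫ψ*·x²·ψ dx = 0.35809, so ⟨x²⟩ = 0.35809 / 1.0362.
⟨x²⟩ = 0.34558.

0.3456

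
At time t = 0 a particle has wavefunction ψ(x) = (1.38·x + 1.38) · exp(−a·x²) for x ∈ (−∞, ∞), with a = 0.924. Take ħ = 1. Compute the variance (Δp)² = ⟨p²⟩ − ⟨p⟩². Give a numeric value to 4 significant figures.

Compute ⟨p⟩ and ⟨p²⟩ separately; (Δp)² = ⟨p²⟩ − ⟨p⟩².
Expand each integrand as polynomial × e^(−2ax²) and use ∫x^(2j)·e^(−2ax²) dx = (2j−1)!!/(4a)^j · √(π/(2a)), odd powers → 0; here √(π/(2a)) = 1.3038. Differentiate with the product rule, d/dx e^(−ax²) = −2ax·e^(−ax²).
Normalization: ∫|ψ|² dx = 3.1548.
⟨p⟩ = 0.0000 and ⟨p²⟩ = 1.3175.
(Δp)² = 1.3175 − (0.0000)² = 1.3175.

1.318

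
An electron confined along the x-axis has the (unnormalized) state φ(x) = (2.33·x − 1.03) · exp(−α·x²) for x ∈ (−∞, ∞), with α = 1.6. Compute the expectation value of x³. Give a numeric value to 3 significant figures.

⟨x³⟩ = ∫ x³·|φ|² dx / ∫|φ|² dx (integrals over the domain).
Expand each integrand as polynomial × e^(−2αx²) and use ∫x^(2j)·e^(−2αx²) dx = (2j−1)!!/(4α)^j · √(π/(2α)), odd powers → 0; here √(π/(2α)) = 0.99083.
State is unnormalized: ∫|φ|² dx = 1.8917, and ∫φ*·x³·φ dx = -0.34832, so ⟨x³⟩ = -0.34832 / 1.8917.
⟨x³⟩ = -0.18414.

-0.184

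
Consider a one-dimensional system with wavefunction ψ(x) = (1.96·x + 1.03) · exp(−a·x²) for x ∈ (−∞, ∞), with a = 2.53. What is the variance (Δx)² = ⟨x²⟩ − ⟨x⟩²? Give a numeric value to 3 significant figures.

Compute ⟨x⟩ and ⟨x²⟩ separately, then (Δx)² = ⟨x²⟩ − ⟨x⟩².
Expand each integrand as polynomial × e^(−2ax²) and use ∫x^(2j)·e^(−2ax²) dx = (2j−1)!!/(4a)^j · √(π/(2a)), odd powers → 0; here √(π/(2a)) = 0.78795.
Normalization: ∫|ψ|² dx = 1.1350.
⟨x⟩ = 0.27697 and ⟨x²⟩ = 0.15089.
(Δx)² = 0.15089 − (0.27697)² = 0.074183.

0.0742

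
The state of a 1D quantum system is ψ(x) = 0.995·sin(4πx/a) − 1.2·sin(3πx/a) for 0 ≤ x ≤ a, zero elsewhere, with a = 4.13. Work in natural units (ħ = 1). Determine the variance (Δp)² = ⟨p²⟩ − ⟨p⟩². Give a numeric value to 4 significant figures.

6.858

Compute ⟨p⟩ and ⟨p²⟩ separately; (Δp)² = ⟨p²⟩ − ⟨p⟩².
d²/dx² sin(jπx/a) = −(jπ/a)²·sin(jπx/a); on 0 ≤ x ≤ a, ∫sin²(jπx/a) dx = a/2 and ∫sin(jπx/a)·sin(lπx/a) dx = 0 for j ≠ l, so only diagonal terms survive in ∫|ψ|² and ∫ψ·ψ″; ∫ψ·ψ′ dx = [ψ²/2] between the walls = 0.
Normalization: ∫|ψ|² dx = 5.0180.
⟨p⟩ = 0.0000 and ⟨p²⟩ = 6.8578.
(Δp)² = 6.8578 − (0.0000)² = 6.8578.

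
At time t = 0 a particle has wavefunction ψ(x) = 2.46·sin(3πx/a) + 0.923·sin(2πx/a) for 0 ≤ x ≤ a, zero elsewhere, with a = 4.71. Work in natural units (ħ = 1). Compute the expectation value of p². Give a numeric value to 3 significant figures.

p² ψ = −ħ² d²ψ/dx²; ⟨p²⟩ = −ħ² ∫ ψ*·ψ'' dx / ∫|ψ|² dx.
d²/dx² sin(jπx/a) = −(jπ/a)²·sin(jπx/a); on 0 ≤ x ≤ a, ∫sin²(jπx/a) dx = a/2 and ∫sin(jπx/a)·sin(lπx/a) dx = 0 for j ≠ l, so only diagonal terms survive in ∫|ψ|² and ∫ψ·ψ″; ∫ψ·ψ′ dx = [ψ²/2] between the walls = 0.
State is unnormalized: ∫|ψ|² dx = 16.258, and ∫ψ*·(−ħ² ψ'') dx = 60.634, so ⟨p²⟩ = 60.634 / 16.258.
⟨p²⟩ = 3.7295.

3.73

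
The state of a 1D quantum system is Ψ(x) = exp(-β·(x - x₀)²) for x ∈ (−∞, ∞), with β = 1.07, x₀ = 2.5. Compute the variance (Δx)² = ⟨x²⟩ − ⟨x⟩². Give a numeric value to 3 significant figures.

0.234

Compute ⟨x⟩ and ⟨x²⟩ separately, then (Δx)² = ⟨x²⟩ − ⟨x⟩².
Gaussian moments (u = x − x₀): ∫u^(2j)·e^(−2βu²) du = (2j−1)!!/(4β)^j · √(π/(2β)), odd powers integrate to 0; here √(π/(2β)) = 1.2116.
Normalization: ∫|Ψ|² dx = 1.2116.
⟨x⟩ = 2.5000 and ⟨x²⟩ = 6.4836.
(Δx)² = 6.4836 − (2.5000)² = 0.23364.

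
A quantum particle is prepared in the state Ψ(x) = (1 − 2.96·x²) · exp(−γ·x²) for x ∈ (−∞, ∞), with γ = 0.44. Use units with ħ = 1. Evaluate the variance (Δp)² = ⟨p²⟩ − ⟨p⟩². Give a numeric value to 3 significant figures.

Compute ⟨p⟩ and ⟨p²⟩ separately; (Δp)² = ⟨p²⟩ − ⟨p⟩².
Expand each integrand as polynomial × e^(−2γx²) and use ∫x^(2j)·e^(−2γx²) dx = (2j−1)!!/(4γ)^j · √(π/(2γ)), odd powers → 0; here √(π/(2γ)) = 1.8894. Differentiate with the product rule, d/dx e^(−γx²) = −2γx·e^(−γx²).
Normalization: ∫|Ψ|² dx = 11.567.
⟨p⟩ = 0.0000 and ⟨p²⟩ = 1.7367.
(Δp)² = 1.7367 − (0.0000)² = 1.7367.

1.74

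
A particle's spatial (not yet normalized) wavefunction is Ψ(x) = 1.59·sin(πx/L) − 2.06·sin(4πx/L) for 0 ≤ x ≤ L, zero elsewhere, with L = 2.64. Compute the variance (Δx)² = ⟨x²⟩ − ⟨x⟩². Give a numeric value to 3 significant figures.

Compute ⟨x⟩ and ⟨x²⟩ separately, then (Δx)² = ⟨x²⟩ − ⟨x⟩².
On 0 ≤ x ≤ L (j ≠ l): ∫sin²(jπx/L) dx = L/2, ∫sin(jπx/L)·sin(lπx/L) dx = 0; diagonal moments ∫x·sin²(jπx/L) dx = L²/4, ∫x²·sin²(jπx/L) dx = L³·(1/6 − 1/(4j²π²)); cross terms ∫x·sin(jπx/L)·sin(lπx/L) dx = 0 for j + l even and −4jlL²/(π²(j² − l²)²) for j + l odd, ∫x²·sin(jπx/L)·sin(lπx/L) dx = (−1)^(j+l)·4jlL³/(π²(j² − l²)²); higher powers the same way via product-to-sum and parts.
Normalization: ∫|Ψ|² dx = 8.9386.
⟨x⟩ = 1.3568 and ⟨x²⟩ = 2.2747.
(Δx)² = 2.2747 − (1.3568)² = 0.43380.

0.434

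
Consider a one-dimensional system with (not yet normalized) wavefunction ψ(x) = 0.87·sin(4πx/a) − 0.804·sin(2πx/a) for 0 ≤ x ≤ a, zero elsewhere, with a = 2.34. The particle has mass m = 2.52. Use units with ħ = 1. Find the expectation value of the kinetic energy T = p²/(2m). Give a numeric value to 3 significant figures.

T = −(ħ²/2m) d²/dx², so ⟨T⟩ = −(ħ²/2m) ∫ ψ*·ψ'' dx / ∫|ψ|² dx; with m = 2.52.
d²/dx² sin(jπx/a) = −(jπ/a)²·sin(jπx/a); on 0 ≤ x ≤ a, ∫sin²(jπx/a) dx = a/2 and ∫sin(jπx/a)·sin(lπx/a) dx = 0 for j ≠ l, so only diagonal terms survive in ∫|ψ|² and ∫ψ·ψ″; ∫ψ·ψ′ dx = [ψ²/2] between the walls = 0.
State is unnormalized: ∫|ψ|² dx = 1.6419, and ∫ψ*·(−ħ²/2m · ψ'') dx = 6.1493, so ⟨T⟩ = 6.1493 / 1.6419.
⟨T⟩ = 3.7453.

3.75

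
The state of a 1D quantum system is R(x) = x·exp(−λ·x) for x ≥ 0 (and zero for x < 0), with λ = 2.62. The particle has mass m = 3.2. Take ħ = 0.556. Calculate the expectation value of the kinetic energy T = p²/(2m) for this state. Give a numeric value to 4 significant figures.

T = −(ħ²/2m) d²/dx², so ⟨T⟩ = −(ħ²/2m) ∫ R*·R'' dx / ∫|R|² dx; with m = 3.2.
Differentiate x·exp(−λ·x) with the product rule; every integrand then reduces to terms xʲ·e^(−2λx) on [0, ∞), with ∫₀^∞ xʲ·e^(−2λx) dx = j!/(2λ)^(j+1).
State is unnormalized: ∫|R|² dx = 0.013901, and ∫R*·(−ħ²/2m · R'') dx = 0.0046090, so ⟨T⟩ = 0.0046090 / 0.013901.
⟨T⟩ = 0.33157.

0.3316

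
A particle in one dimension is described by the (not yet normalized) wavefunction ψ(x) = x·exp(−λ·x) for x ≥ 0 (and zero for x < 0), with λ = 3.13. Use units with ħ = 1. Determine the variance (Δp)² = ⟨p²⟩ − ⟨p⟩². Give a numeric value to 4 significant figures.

Compute ⟨p⟩ and ⟨p²⟩ separately; (Δp)² = ⟨p²⟩ − ⟨p⟩².
Differentiate x·exp(−λ·x) with the product rule; every integrand then reduces to terms xʲ·e^(−2λx) on [0, ∞), with ∫₀^∞ xʲ·e^(−2λx) dx = j!/(2λ)^(j+1).
Normalization: ∫|ψ|² dx = 0.0081528.
⟨p⟩ = 0.0000 and ⟨p²⟩ = 9.7969.
(Δp)² = 9.7969 − (0.0000)² = 9.7969.

9.797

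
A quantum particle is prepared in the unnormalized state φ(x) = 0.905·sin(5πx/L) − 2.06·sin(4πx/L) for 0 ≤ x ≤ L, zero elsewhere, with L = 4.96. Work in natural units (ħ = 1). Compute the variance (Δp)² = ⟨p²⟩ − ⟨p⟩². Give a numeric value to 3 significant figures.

Compute ⟨p⟩ and ⟨p²⟩ separately; (Δp)² = ⟨p²⟩ − ⟨p⟩².
d²/dx² sin(jπx/L) = −(jπ/L)²·sin(jπx/L); on 0 ≤ x ≤ L, ∫sin²(jπx/L) dx = L/2 and ∫sin(jπx/L)·sin(lπx/L) dx = 0 for j ≠ l, so only diagonal terms survive in ∫|φ|² and ∫φ·φ″; ∫φ·φ′ dx = [φ²/2] between the walls = 0.
Normalization: ∫|φ|² dx = 12.555.
⟨p⟩ = 0.0000 and ⟨p²⟩ = 7.0030.
(Δp)² = 7.0030 − (0.0000)² = 7.0030.

7.00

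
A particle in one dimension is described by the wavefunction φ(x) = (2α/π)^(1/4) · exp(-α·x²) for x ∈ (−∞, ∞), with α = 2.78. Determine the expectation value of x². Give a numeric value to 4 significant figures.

0.08993

⟨x²⟩ = ∫ x²·|φ|² dx (integrals over the domain).
Gaussian moments: ∫x^(2j)·e^(−2αx²) dx = (2j−1)!!/(4α)^j · √(π/(2α)), odd powers integrate to 0; here √(π/(2α)) = 0.75169.
⟨x²⟩ = 0.089928.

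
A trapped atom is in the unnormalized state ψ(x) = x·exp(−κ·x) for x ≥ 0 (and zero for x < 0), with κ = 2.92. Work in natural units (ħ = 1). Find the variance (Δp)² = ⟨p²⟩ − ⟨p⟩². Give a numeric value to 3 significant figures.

8.53

Compute ⟨p⟩ and ⟨p²⟩ separately; (Δp)² = ⟨p²⟩ − ⟨p⟩².
Differentiate x·exp(−κ·x) with the product rule; every integrand then reduces to terms xʲ·e^(−2κx) on [0, ∞), with ∫₀^∞ xʲ·e^(−2κx) dx = j!/(2κ)^(j+1).
Normalization: ∫|ψ|² dx = 0.010041.
⟨p⟩ = 0.0000 and ⟨p²⟩ = 8.5264.
(Δp)² = 8.5264 − (0.0000)² = 8.5264.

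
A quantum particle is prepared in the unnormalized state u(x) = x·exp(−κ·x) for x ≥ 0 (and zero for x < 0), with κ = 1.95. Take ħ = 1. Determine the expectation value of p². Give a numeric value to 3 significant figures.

3.80

p² u = −ħ² d²u/dx²; ⟨p²⟩ = −ħ² ∫ u*·u'' dx / ∫|u|² dx.
Differentiate x·exp(−κ·x) with the product rule; every integrand then reduces to terms xʲ·e^(−2κx) on [0, ∞), with ∫₀^∞ xʲ·e^(−2κx) dx = j!/(2κ)^(j+1).
State is unnormalized: ∫|u|² dx = 0.033716, and ∫u*·(−ħ² u'') dx = 0.12821, so ⟨p²⟩ = 0.12821 / 0.033716.
⟨p²⟩ = 3.8025.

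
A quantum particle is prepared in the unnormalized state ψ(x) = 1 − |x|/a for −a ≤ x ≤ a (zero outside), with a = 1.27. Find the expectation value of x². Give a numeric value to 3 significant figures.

⟨x²⟩ = ∫ x²·|ψ|² dx / ∫|ψ|² dx (integrals over the domain).
ψ is even, so ∫ over [−a, a] = 2∫₀ᵃ with ψ = 1 − x/a there: ∫₀ᵃ (1 − x/a)² dx = a/3, ∫₀ᵃ x²(1 − x/a)² dx = a³/30, ∫₀ᵃ x⁴(1 − x/a)² dx = a⁵/105.
State is unnormalized: ∫|ψ|² dx = 0.84667, and ∫ψ*·x²·ψ dx = 0.13656, so ⟨x²⟩ = 0.13656 / 0.84667.
⟨x²⟩ = 0.16129.

0.161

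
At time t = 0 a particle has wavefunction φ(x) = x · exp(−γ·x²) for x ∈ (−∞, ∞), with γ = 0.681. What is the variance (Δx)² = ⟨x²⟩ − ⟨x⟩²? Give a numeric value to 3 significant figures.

1.10

Compute ⟨x⟩ and ⟨x²⟩ separately, then (Δx)² = ⟨x²⟩ − ⟨x⟩².
Expand each integrand as polynomial × e^(−2γx²) and use ∫x^(2j)·e^(−2γx²) dx = (2j−1)!!/(4γ)^j · √(π/(2γ)), odd powers → 0; here √(π/(2γ)) = 1.5188.
Normalization: ∫|φ|² dx = 0.55754.
⟨x⟩ = 0.0000 and ⟨x²⟩ = 1.1013.
(Δx)² = 1.1013 − (0.0000)² = 1.1013.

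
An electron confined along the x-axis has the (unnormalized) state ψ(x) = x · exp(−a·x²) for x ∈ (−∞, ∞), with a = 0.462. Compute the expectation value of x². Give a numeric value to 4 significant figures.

1.623

⟨x²⟩ = ∫ x²·|ψ|² dx / ∫|ψ|² dx (integrals over the domain).
Expand each integrand as polynomial × e^(−2ax²) and use ∫x^(2j)·e^(−2ax²) dx = (2j−1)!!/(4a)^j · √(π/(2a)), odd powers → 0; here √(π/(2a)) = 1.8439.
State is unnormalized: ∫|ψ|² dx = 0.99779, and ∫ψ*·x²·ψ dx = 1.6198, so ⟨x²⟩ = 1.6198 / 0.99779.
⟨x²⟩ = 1.6234.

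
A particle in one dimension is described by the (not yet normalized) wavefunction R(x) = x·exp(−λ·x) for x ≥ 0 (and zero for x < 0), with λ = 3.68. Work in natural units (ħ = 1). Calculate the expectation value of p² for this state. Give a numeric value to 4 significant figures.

p² R = −ħ² d²R/dx²; ⟨p²⟩ = −ħ² ∫ R*·R'' dx / ∫|R|² dx.
Differentiate x·exp(−λ·x) with the product rule; every integrand then reduces to terms xʲ·e^(−2λx) on [0, ∞), with ∫₀^∞ xʲ·e^(−2λx) dx = j!/(2λ)^(j+1).
State is unnormalized: ∫|R|² dx = 0.0050165, and ∫R*·(−ħ² R'') dx = 0.067935, so ⟨p²⟩ = 0.067935 / 0.0050165.
⟨p²⟩ = 13.542.

13.54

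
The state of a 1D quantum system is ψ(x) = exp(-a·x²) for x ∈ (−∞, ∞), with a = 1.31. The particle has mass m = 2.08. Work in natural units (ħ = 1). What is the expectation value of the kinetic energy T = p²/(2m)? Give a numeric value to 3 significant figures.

0.315

T = −(ħ²/2m) d²/dx², so ⟨T⟩ = −(ħ²/2m) ∫ ψ*·ψ'' dx / ∫|ψ|² dx; with m = 2.08.
Gaussian moments: ∫x^(2j)·e^(−2ax²) dx = (2j−1)!!/(4a)^j · √(π/(2a)), odd powers integrate to 0; here √(π/(2a)) = 1.0950. Derivatives: d/dx e^(−ax²) = −2ax·e^(−ax²), d²/dx² e^(−ax²) = (4a²x² − 2a)·e^(−ax²).
State is unnormalized: ∫|ψ|² dx = 1.0950, and ∫ψ*·(−ħ²/2m · ψ'') dx = 0.34483, so ⟨T⟩ = 0.34483 / 1.0950.
⟨T⟩ = 0.31490.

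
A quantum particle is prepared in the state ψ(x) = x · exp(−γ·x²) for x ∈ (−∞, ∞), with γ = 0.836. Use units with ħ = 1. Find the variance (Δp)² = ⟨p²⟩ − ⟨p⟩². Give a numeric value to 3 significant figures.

Compute ⟨p⟩ and ⟨p²⟩ separately; (Δp)² = ⟨p²⟩ − ⟨p⟩².
Expand each integrand as polynomial × e^(−2γx²) and use ∫x^(2j)·e^(−2γx²) dx = (2j−1)!!/(4γ)^j · √(π/(2γ)), odd powers → 0; here √(π/(2γ)) = 1.3707. Differentiate with the product rule, d/dx e^(−γx²) = −2γx·e^(−γx²).
Normalization: ∫|ψ|² dx = 0.40991.
⟨p⟩ = 0.0000 and ⟨p²⟩ = 2.5080.
(Δp)² = 2.5080 − (0.0000)² = 2.5080.

2.51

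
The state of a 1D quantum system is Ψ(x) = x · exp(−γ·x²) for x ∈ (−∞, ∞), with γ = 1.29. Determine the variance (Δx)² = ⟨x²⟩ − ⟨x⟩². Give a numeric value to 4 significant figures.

Compute ⟨x⟩ and ⟨x²⟩ separately, then (Δx)² = ⟨x²⟩ − ⟨x⟩².
Expand each integrand as polynomial × e^(−2γx²) and use ∫x^(2j)·e^(−2γx²) dx = (2j−1)!!/(4γ)^j · √(π/(2γ)), odd powers → 0; here √(π/(2γ)) = 1.1035.
Normalization: ∫|Ψ|² dx = 0.21385.
⟨x⟩ = 0.0000 and ⟨x²⟩ = 0.58140.
(Δx)² = 0.58140 − (0.0000)² = 0.58140.

0.5814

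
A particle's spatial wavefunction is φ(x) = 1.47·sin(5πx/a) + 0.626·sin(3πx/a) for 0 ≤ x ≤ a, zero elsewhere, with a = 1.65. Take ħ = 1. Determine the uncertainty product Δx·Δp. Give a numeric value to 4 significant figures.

Δx = √(⟨x²⟩−⟨x⟩²), Δp = √(⟨p²⟩−⟨p⟩²).
On 0 ≤ x ≤ a (j ≠ l): ∫sin²(jπx/a) dx = a/2, ∫sin(jπx/a)·sin(lπx/a) dx = 0; diagonal moments ∫x·sin²(jπx/a) dx = a²/4, ∫x²·sin²(jπx/a) dx = a³·(1/6 − 1/(4j²π²)); cross terms ∫x·sin(jπx/a)·sin(lπx/a) dx = 0 for j + l even and −4jla²/(π²(j² − l²)²) for j + l odd, ∫x²·sin(jπx/a)·sin(lπx/a) dx = (−1)^(j+l)·4jla³/(π²(j² − l²)²); higher powers the same way via product-to-sum and parts. d²/dx² sin(jπx/a) = −(jπ/a)²·sin(jπx/a); on 0 ≤ x ≤ a, ∫sin²(jπx/a) dx = a/2 and ∫sin(jπx/a)·sin(lπx/a) dx = 0 for j ≠ l, so only diagonal terms survive in ∫|φ|² and ∫φ·φ″; ∫φ·φ′ dx = [φ²/2] between the walls = 0.
Normalization: ∫|φ|² dx = 2.1060.
⟨x⟩ = 0.82500, ⟨x²⟩ = 0.99370 ⇒ Δx = 0.55953.
⟨p⟩ = 0.0000, ⟨p²⟩ = 81.726 ⇒ Δp = 9.0402.
Δx·Δp = 5.0583.

5.058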